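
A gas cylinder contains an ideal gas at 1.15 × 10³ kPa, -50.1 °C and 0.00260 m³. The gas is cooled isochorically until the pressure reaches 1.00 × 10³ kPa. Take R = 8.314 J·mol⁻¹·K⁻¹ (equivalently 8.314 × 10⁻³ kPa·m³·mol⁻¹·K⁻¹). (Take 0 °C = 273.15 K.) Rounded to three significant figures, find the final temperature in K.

T₂ ≈ 194 K

Convert: T₁ = 223.0 K.
Isochoric, so P/T is constant: V₂ = V₁; T₂ = T₁·(P₂/P₁) = 194.0 K.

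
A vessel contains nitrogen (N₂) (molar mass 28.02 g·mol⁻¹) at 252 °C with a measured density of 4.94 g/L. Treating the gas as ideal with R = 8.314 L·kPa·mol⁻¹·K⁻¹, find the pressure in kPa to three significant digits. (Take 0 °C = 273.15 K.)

P ≈ 770 kPa

ρ = PM/(RT) ⇒ P = ρRT/M = (4.94 × 8.314 × 525.1) / 28.02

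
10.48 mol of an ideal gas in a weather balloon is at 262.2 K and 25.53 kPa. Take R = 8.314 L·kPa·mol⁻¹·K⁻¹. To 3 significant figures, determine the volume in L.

V ≈ 895 L

PV = nRT ⇒ V = nRT/P = (10.48 × 8.314 × 262.2) / 25.53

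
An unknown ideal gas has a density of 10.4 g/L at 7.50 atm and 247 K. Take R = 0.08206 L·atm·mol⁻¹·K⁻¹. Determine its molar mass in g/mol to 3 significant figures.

M ≈ 28.1 g/mol

ρ = PM/(RT) ⇒ M = ρRT/P = (10.4 × 0.08206 × 247.0) / 7.50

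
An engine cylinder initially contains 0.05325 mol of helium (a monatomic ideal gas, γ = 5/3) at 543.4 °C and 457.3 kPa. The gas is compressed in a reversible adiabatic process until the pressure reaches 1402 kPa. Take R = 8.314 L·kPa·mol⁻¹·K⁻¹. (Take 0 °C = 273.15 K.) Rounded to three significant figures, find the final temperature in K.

T₂ ≈ 1.28e+03 K

Convert: T₁ = 816.5 K.
From PV = nRT: V₁ = nRT₁/P₁ = 0.7905 L.
Reversible adiabatic, γ = 5/3: T₂ = T₁·(P₂/P₁)^((γ−1)/γ) = 1278 K; V₂ = V₁·(P₁/P₂)^(1/γ) = 0.4036 L.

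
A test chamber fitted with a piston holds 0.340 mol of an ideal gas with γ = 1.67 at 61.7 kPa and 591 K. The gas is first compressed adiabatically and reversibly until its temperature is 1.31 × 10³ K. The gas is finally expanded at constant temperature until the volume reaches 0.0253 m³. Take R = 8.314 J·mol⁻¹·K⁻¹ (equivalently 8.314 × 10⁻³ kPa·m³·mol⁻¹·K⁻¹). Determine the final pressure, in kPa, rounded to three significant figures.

P₃ ≈ 146 kPa

From PV = nRT: V₁ = nRT₁/P₁ = 0.02708 m³.
Adiabatic (γ = 1.67), T V^(γ−1) and P V^γ constant: P₂ = P₁·(T₂/T₁)^(γ/(γ−1)) = 448.7 kPa; V₂ = V₁·(T₁/T₂)^(1/(γ−1)) = 0.008254 m³.
T constant ⇒ Boyle's law P V = const: T₃ = T₂; P₃ = P₂·(V₂/V₃) = 146.4 kPa.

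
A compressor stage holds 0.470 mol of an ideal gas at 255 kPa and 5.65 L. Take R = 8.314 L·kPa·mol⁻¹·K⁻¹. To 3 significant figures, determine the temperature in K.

PV = nRT ⇒ T = PV/(nR) = (255 × 5.65) / (0.470 × 8.314)

T ≈ 369 K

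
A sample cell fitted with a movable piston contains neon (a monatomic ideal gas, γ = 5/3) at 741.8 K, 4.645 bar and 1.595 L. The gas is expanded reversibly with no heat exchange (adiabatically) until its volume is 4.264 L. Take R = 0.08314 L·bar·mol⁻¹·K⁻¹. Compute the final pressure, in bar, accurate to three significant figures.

P₂ ≈ 0.902 bar

Reversible adiabatic, γ = 5/3: T₂ = T₁·(V₁/V₂)^(γ−1) = 385.1 K; P₂ = P₁·(V₁/V₂)^γ = 0.9020 bar.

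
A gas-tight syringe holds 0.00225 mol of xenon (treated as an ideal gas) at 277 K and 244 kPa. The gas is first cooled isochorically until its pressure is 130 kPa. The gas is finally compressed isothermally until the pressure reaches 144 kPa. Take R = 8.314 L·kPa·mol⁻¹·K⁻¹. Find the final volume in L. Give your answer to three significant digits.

V₃ ≈ 0.0192 L

From PV = nRT: V₁ = nRT₁/P₁ = 0.02124 L.
V constant ⇒ P ∝ T: V₂ = V₁; T₂ = T₁·(P₂/P₁) = 147.6 K.
Isothermal, so P V is constant: T₃ = T₂; V₃ = V₂·(P₂/P₃) = 0.01917 L.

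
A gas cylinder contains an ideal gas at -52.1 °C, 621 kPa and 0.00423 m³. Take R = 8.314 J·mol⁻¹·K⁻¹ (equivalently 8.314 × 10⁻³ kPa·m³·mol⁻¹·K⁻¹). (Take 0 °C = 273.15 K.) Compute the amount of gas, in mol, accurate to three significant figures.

Convert: T = 221.05 K.
PV = nRT ⇒ n = PV/(RT) = (621 × 0.00423) / (8.314 × 10⁻³ × 221.05)

n ≈ 1.43 mol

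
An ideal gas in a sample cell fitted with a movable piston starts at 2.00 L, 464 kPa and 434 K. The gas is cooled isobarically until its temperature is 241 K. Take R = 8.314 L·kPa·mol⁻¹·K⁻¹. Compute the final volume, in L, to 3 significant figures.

V₂ ≈ 1.11 L

P constant ⇒ V ∝ T: P₂ = P₁; V₂ = V₁·(T₂/T₁) = 1.111 L.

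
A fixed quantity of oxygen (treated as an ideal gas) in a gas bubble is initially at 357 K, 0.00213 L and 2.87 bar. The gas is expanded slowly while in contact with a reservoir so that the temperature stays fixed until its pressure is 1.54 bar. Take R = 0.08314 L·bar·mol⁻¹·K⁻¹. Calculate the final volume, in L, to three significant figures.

V₂ ≈ 0.00397 L

Isothermal, so P V is constant: T₂ = T₁; V₂ = V₁·(P₁/P₂) = 0.003970 L.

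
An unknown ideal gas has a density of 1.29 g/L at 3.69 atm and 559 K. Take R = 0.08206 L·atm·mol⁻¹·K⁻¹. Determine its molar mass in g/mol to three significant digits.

ρ = PM/(RT) ⇒ M = ρRT/P = (1.29 × 0.08206 × 559.0) / 3.69

M ≈ 16.0 g/mol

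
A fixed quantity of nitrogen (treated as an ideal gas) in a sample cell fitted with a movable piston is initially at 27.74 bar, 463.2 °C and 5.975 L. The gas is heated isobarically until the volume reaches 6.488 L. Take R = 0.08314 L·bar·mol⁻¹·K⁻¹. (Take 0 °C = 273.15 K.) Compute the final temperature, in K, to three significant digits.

Convert: T₁ = 736.3 K.
Isobaric, so V/T is constant: P₂ = P₁; T₂ = T₁·(V₂/V₁) = 799.6 K.

T₂ ≈ 800 K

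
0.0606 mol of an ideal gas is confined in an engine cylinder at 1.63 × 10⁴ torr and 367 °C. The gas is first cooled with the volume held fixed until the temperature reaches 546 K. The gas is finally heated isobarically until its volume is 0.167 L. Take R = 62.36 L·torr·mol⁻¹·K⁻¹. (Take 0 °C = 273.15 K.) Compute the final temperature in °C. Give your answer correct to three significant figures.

T₃ ≈ 341 °C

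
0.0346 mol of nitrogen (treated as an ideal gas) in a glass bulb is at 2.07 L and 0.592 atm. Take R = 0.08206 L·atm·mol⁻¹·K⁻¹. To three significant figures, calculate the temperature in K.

T ≈ 432 K

PV = nRT ⇒ T = PV/(nR) = (0.592 × 2.07) / (0.0346 × 0.08206)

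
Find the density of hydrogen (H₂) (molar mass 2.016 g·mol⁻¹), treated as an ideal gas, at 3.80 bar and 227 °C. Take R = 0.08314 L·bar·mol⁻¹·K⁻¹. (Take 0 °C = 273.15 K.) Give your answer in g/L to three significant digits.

ρ = PM/(RT) = (3.80 × 2.016) / (0.08314 × 500.1)

ρ ≈ 0.184 g/L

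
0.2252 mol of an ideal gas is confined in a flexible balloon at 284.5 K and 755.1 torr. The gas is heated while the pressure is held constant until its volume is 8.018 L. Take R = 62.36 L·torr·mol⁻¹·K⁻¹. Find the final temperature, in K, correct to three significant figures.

T₂ ≈ 431 K

From PV = nRT: V₁ = nRT₁/P₁ = 5.291 L.
P constant ⇒ V ∝ T: P₂ = P₁; T₂ = T₁·(V₂/V₁) = 431.1 K.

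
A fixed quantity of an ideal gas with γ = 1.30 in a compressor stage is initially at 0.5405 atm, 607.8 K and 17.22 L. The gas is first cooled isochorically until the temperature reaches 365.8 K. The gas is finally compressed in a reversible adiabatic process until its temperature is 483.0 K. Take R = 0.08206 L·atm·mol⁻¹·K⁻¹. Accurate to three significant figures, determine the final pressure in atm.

V constant ⇒ P ∝ T: V₂ = V₁; P₂ = P₁·(T₂/T₁) = 0.3253 atm.
Adiabatic (γ = 1.30), T V^(γ−1) and P V^γ constant: P₃ = P₂·(T₃/T₂)^(γ/(γ−1)) = 1.085 atm; V₃ = V₂·(T₂/T₃)^(1/(γ−1)) = 6.818 L.

P₃ ≈ 1.08 atm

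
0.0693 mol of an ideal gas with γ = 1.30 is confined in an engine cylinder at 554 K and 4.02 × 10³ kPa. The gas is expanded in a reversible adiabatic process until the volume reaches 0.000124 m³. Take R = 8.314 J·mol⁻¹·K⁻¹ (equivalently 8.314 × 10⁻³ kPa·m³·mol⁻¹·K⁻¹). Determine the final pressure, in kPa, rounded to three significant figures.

From PV = nRT: V₁ = nRT₁/P₁ = 7.940e-05 m³.
Reversible adiabatic, γ = 1.30: T₂ = T₁·(V₁/V₂)^(γ−1) = 484.7 K; P₂ = P₁·(V₁/V₂)^γ = 2252 kPa.

P₂ ≈ 2.25e+03 kPa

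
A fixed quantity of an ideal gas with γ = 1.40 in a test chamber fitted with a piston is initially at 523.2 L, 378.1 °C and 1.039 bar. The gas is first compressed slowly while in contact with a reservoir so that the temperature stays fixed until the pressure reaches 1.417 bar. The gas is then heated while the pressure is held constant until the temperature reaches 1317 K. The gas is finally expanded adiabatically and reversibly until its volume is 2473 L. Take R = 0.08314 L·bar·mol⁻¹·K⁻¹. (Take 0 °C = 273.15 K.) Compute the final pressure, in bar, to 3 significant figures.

Convert: T₁ = 651.2 K.
T constant ⇒ Boyle's law P V = const: T₂ = T₁; V₂ = V₁·(P₁/P₂) = 383.6 L.
P constant ⇒ V ∝ T: P₃ = P₂; V₃ = V₂·(T₃/T₂) = 775.8 L.
Reversible adiabatic, γ = 1.40: T₄ = T₃·(V₃/V₄)^(γ−1) = 828.3 K; P₄ = P₃·(V₃/V₄)^γ = 0.2796 bar.

P₄ ≈ 0.280 bar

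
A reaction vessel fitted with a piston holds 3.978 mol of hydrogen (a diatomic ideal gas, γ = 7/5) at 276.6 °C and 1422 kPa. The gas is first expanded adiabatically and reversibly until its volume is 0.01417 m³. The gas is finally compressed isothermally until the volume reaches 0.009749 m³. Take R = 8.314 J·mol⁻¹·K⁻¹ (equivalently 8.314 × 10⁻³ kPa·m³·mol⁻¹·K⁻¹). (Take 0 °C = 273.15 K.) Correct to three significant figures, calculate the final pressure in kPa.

Convert: T₁ = 549.8 K.
From PV = nRT: V₁ = nRT₁/P₁ = 0.01279 m³.
Adiabatic (γ = 7/5), T V^(γ−1) and P V^γ constant: T₂ = T₁·(V₁/V₂)^(γ−1) = 527.6 K; P₂ = P₁·(V₁/V₂)^γ = 1231 kPa.
Isothermal, so P V is constant: T₃ = T₂; P₃ = P₂·(V₂/V₃) = 1790 kPa.

P₃ ≈ 1.79e+03 kPa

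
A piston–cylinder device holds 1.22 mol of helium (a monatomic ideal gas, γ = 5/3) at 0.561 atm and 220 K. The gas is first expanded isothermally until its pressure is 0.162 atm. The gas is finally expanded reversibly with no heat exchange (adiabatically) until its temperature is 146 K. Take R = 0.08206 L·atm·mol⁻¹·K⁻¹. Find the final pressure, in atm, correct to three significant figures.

From PV = nRT: V₁ = nRT₁/P₁ = 39.26 L.
T constant ⇒ Boyle's law P V = const: T₂ = T₁; V₂ = V₁·(P₁/P₂) = 136.0 L.
Adiabatic (γ = 5/3), T V^(γ−1) and P V^γ constant: P₃ = P₂·(T₃/T₂)^(γ/(γ−1)) = 0.05812 atm; V₃ = V₂·(T₂/T₃)^(1/(γ−1)) = 251.5 L.

P₃ ≈ 0.0581 atm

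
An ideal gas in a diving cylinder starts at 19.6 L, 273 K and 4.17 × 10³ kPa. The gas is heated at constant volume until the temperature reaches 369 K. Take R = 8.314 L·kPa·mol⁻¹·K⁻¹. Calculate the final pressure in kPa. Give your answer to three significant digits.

P₂ ≈ 5.64e+03 kPa

Isochoric, so P/T is constant: V₂ = V₁; P₂ = P₁·(T₂/T₁) = 5636 kPa.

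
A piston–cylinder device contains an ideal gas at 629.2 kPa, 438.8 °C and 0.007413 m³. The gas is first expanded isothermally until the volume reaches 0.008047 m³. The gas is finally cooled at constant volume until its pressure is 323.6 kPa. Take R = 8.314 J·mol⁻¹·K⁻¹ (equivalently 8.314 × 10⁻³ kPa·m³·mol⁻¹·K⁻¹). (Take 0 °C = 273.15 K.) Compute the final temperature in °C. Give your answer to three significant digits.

Convert: T₁ = 712.0 K.
T constant ⇒ Boyle's law P V = const: T₂ = T₁; P₂ = P₁·(V₁/V₂) = 579.6 kPa.
Isochoric, so P/T is constant: V₃ = V₂; T₃ = T₂·(P₃/P₂) = 397.5 K.

T₃ ≈ 124 °C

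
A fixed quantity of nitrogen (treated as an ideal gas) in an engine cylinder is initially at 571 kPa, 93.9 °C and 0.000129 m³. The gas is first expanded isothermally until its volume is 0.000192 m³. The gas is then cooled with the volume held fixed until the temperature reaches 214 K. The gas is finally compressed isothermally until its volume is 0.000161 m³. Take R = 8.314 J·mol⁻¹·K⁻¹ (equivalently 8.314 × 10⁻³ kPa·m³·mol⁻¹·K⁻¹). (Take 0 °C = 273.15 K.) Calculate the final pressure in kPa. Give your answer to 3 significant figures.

Convert: T₁ = 367.0 K.
Isothermal, so P V is constant: T₂ = T₁; P₂ = P₁·(V₁/V₂) = 383.6 kPa.
V constant ⇒ P ∝ T: V₃ = V₂; P₃ = P₂·(T₃/T₂) = 223.7 kPa.
Isothermal, so P V is constant: T₄ = T₃; P₄ = P₃·(V₃/V₄) = 266.7 kPa.

P₄ ≈ 267 kPa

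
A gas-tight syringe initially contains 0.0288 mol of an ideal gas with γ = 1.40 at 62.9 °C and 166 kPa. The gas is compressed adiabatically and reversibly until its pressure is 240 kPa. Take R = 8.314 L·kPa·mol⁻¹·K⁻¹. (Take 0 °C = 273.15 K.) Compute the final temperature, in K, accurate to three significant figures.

Convert: T₁ = 336.0 K.
From PV = nRT: V₁ = nRT₁/P₁ = 0.4847 L.
Adiabatic (γ = 1.40), T V^(γ−1) and P V^γ constant: T₂ = T₁·(P₂/P₁)^((γ−1)/γ) = 373.4 K; V₂ = V₁·(P₁/P₂)^(1/γ) = 0.3725 L.

T₂ ≈ 373 K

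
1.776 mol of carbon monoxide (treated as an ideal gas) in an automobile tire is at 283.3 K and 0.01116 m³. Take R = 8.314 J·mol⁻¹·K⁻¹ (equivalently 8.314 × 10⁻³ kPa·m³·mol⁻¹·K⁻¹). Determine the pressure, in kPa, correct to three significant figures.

PV = nRT ⇒ P = nRT/V = (1.776 × 8.314 × 10⁻³ × 283.3) / 0.01116

P ≈ 375 kPa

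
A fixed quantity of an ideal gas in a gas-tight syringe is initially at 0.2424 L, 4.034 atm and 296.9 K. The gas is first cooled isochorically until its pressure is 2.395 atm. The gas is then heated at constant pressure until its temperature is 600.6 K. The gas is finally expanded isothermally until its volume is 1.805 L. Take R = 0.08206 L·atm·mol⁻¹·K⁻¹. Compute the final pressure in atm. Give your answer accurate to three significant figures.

P₄ ≈ 1.10 atm

V constant ⇒ P ∝ T: V₂ = V₁; T₂ = T₁·(P₂/P₁) = 176.3 K.
Isobaric, so V/T is constant: P₃ = P₂; V₃ = V₂·(T₃/T₂) = 0.8259 L.
Isothermal, so P V is constant: T₄ = T₃; P₄ = P₃·(V₃/V₄) = 1.096 atm.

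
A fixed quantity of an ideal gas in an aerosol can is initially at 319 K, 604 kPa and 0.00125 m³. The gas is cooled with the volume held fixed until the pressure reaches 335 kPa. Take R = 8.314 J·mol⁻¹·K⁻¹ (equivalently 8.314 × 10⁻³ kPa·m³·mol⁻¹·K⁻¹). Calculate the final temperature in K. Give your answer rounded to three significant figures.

V constant ⇒ P ∝ T: V₂ = V₁; T₂ = T₁·(P₂/P₁) = 176.9 K.

T₂ ≈ 177 K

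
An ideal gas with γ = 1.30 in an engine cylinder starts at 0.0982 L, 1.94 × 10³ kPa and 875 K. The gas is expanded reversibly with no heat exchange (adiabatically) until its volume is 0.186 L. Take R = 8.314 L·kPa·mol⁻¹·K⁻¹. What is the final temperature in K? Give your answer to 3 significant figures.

T₂ ≈ 722 K

Adiabatic (γ = 1.30), T V^(γ−1) and P V^γ constant: T₂ = T₁·(V₁/V₂)^(γ−1) = 722.4 K; P₂ = P₁·(V₁/V₂)^γ = 845.6 kPa.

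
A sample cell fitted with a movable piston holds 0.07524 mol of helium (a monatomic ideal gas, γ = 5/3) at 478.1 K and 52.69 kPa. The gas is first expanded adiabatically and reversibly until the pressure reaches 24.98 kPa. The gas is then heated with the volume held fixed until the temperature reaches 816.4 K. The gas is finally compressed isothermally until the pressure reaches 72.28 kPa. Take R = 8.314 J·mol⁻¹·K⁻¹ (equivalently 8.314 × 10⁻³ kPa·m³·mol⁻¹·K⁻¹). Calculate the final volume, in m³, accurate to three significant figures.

V₄ ≈ 0.00707 m³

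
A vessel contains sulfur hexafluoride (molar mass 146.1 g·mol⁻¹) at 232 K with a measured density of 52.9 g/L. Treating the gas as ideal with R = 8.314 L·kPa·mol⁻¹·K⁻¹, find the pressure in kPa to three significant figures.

P ≈ 698 kPa

ρ = PM/(RT) ⇒ P = ρRT/M = (52.9 × 8.314 × 232.0) / 146.1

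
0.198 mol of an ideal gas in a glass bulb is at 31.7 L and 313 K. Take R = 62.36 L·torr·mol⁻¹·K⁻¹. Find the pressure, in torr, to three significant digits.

P ≈ 122 torr

PV = nRT ⇒ P = nRT/V = (0.198 × 62.36 × 313) / 31.7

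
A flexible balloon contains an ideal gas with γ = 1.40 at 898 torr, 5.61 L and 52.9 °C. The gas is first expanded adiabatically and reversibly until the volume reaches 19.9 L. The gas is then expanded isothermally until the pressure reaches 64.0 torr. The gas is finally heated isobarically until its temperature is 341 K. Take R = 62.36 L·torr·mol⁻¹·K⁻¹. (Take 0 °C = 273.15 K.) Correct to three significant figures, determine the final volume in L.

Convert: T₁ = 326.0 K.
Adiabatic (γ = 1.40), T V^(γ−1) and P V^γ constant: T₂ = T₁·(V₁/V₂)^(γ−1) = 196.5 K; P₂ = P₁·(V₁/V₂)^γ = 152.6 torr.
T constant ⇒ Boyle's law P V = const: T₃ = T₂; V₃ = V₂·(P₂/P₃) = 47.44 L.
Isobaric, so V/T is constant: P₄ = P₃; V₄ = V₃·(T₄/T₃) = 82.32 L.

V₄ ≈ 82.3 L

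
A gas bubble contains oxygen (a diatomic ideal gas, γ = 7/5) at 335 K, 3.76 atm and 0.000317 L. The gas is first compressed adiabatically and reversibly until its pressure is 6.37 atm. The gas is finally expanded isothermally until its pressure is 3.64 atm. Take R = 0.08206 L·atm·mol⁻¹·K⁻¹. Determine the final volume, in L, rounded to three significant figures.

V₃ ≈ 0.000381 L

Adiabatic (γ = 7/5), T V^(γ−1) and P V^γ constant: T₂ = T₁·(P₂/P₁)^((γ−1)/γ) = 389.5 K; V₂ = V₁·(P₁/P₂)^(1/γ) = 0.0002175 L.
T constant ⇒ Boyle's law P V = const: T₃ = T₂; V₃ = V₂·(P₂/P₃) = 0.0003807 L.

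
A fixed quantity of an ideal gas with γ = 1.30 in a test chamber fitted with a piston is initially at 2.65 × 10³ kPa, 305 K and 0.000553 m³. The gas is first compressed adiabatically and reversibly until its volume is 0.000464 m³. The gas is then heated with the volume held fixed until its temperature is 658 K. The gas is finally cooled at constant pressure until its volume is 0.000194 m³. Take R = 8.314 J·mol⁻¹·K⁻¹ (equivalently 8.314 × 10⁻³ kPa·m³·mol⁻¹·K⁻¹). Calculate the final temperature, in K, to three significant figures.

Adiabatic (γ = 1.30), T V^(γ−1) and P V^γ constant: T₂ = T₁·(V₁/V₂)^(γ−1) = 321.5 K; P₂ = P₁·(V₁/V₂)^γ = 3329 kPa.
V constant ⇒ P ∝ T: V₃ = V₂; P₃ = P₂·(T₃/T₂) = 6814 kPa.
P constant ⇒ V ∝ T: P₄ = P₃; T₄ = T₃·(V₄/V₃) = 275.1 K.

T₄ ≈ 275 K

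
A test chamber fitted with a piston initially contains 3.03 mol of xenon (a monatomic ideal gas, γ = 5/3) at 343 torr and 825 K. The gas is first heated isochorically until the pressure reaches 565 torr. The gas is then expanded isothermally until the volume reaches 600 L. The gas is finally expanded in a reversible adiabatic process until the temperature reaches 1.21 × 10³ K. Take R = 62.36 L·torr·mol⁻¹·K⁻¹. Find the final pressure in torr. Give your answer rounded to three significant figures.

From PV = nRT: V₁ = nRT₁/P₁ = 454.5 L.
V constant ⇒ P ∝ T: V₂ = V₁; T₂ = T₁·(P₂/P₁) = 1359 K.
T constant ⇒ Boyle's law P V = const: T₃ = T₂; P₃ = P₂·(V₂/V₃) = 428.0 torr.
Reversible adiabatic, γ = 5/3: P₄ = P₃·(T₄/T₃)^(γ/(γ−1)) = 320.1 torr; V₄ = V₃·(T₃/T₄)^(1/(γ−1)) = 714.1 L.

P₄ ≈ 320 torr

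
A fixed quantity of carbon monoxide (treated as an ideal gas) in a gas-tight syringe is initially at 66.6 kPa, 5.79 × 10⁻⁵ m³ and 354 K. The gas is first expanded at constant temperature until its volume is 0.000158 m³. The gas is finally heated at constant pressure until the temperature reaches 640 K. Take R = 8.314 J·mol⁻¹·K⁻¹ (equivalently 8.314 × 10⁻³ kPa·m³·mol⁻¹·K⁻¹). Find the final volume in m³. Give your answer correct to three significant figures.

V₃ ≈ 0.000286 m³

T constant ⇒ Boyle's law P V = const: T₂ = T₁; P₂ = P₁·(V₁/V₂) = 24.41 kPa.
P constant ⇒ V ∝ T: P₃ = P₂; V₃ = V₂·(T₃/T₂) = 0.0002856 m³.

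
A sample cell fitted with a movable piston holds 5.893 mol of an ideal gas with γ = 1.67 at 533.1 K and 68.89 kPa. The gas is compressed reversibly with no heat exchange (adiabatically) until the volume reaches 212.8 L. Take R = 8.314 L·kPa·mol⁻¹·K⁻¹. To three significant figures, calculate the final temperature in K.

T₂ ≈ 785 K

From PV = nRT: V₁ = nRT₁/P₁ = 379.1 L.
Adiabatic (γ = 1.67), T V^(γ−1) and P V^γ constant: T₂ = T₁·(V₁/V₂)^(γ−1) = 785.0 K; P₂ = P₁·(V₁/V₂)^γ = 180.7 kPa.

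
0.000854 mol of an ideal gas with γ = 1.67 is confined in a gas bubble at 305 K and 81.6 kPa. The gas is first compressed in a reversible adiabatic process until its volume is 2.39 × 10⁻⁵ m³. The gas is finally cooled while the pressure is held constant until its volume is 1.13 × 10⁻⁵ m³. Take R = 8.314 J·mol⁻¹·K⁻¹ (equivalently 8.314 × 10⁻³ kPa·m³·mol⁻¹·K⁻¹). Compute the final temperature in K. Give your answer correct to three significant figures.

From PV = nRT: V₁ = nRT₁/P₁ = 2.654e-05 m³.
Adiabatic (γ = 1.67), T V^(γ−1) and P V^γ constant: T₂ = T₁·(V₁/V₂)^(γ−1) = 327.2 K; P₂ = P₁·(V₁/V₂)^γ = 97.19 kPa.
P constant ⇒ V ∝ T: P₃ = P₂; T₃ = T₂·(V₃/V₂) = 154.7 K.

T₃ ≈ 155 K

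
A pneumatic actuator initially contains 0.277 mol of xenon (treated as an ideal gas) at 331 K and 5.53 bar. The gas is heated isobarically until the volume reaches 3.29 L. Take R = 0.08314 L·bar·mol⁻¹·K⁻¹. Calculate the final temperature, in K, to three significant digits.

From PV = nRT: V₁ = nRT₁/P₁ = 1.378 L.
P constant ⇒ V ∝ T: P₂ = P₁; T₂ = T₁·(V₂/V₁) = 790.0 K.

T₂ ≈ 790 K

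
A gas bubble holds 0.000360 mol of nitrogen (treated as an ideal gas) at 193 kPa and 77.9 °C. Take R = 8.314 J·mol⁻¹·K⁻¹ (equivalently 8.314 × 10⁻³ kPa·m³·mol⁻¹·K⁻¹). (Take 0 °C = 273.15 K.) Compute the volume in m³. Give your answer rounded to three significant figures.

Convert: T = 351.05 K.
PV = nRT ⇒ V = nRT/P = (0.000360 × 8.314 × 10⁻³ × 351.05) / 193

V ≈ 5.44e-06 m³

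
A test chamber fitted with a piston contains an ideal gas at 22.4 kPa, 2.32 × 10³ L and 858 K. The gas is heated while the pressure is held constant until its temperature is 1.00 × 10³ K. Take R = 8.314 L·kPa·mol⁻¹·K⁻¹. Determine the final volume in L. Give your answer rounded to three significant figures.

P constant ⇒ V ∝ T: P₂ = P₁; V₂ = V₁·(T₂/T₁) = 2704 L.

V₂ ≈ 2.70e+03 L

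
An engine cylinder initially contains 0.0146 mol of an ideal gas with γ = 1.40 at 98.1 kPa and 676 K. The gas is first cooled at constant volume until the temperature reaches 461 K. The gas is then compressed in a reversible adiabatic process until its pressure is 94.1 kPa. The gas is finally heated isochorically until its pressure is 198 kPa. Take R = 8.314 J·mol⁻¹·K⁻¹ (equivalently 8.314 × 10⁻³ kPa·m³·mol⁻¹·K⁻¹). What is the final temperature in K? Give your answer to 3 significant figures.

From PV = nRT: V₁ = nRT₁/P₁ = 0.0008365 m³.
V constant ⇒ P ∝ T: V₂ = V₁; P₂ = P₁·(T₂/T₁) = 66.90 kPa.
Adiabatic (γ = 1.40), T V^(γ−1) and P V^γ constant: T₃ = T₂·(P₃/P₂)^((γ−1)/γ) = 508.2 K; V₃ = V₂·(P₂/P₃)^(1/γ) = 0.0006556 m³.
V constant ⇒ P ∝ T: V₄ = V₃; T₄ = T₃·(P₄/P₃) = 1069 K.

T₄ ≈ 1.07e+03 K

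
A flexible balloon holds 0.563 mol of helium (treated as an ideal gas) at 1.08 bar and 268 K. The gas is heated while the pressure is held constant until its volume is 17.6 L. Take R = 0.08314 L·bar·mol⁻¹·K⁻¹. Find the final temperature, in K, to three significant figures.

T₂ ≈ 406 K

From PV = nRT: V₁ = nRT₁/P₁ = 11.62 L.
P constant ⇒ V ∝ T: P₂ = P₁; T₂ = T₁·(V₂/V₁) = 406.1 K.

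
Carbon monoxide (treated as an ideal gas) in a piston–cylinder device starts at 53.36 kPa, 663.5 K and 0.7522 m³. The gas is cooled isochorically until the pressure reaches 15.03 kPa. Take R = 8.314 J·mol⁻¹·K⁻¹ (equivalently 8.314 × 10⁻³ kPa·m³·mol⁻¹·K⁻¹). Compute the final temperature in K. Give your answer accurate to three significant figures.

T₂ ≈ 187 K

V constant ⇒ P ∝ T: V₂ = V₁; T₂ = T₁·(P₂/P₁) = 186.9 K.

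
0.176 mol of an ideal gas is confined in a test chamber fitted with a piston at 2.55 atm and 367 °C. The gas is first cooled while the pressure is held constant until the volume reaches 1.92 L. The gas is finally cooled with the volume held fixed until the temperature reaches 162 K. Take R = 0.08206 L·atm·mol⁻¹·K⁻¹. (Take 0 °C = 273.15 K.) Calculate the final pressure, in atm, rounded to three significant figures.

P₃ ≈ 1.22 atm

Convert: T₁ = 640.1 K.
From PV = nRT: V₁ = nRT₁/P₁ = 3.626 L.
Isobaric, so V/T is constant: P₂ = P₁; T₂ = T₁·(V₂/V₁) = 339.0 K.
V constant ⇒ P ∝ T: V₃ = V₂; P₃ = P₂·(T₃/T₂) = 1.219 atm.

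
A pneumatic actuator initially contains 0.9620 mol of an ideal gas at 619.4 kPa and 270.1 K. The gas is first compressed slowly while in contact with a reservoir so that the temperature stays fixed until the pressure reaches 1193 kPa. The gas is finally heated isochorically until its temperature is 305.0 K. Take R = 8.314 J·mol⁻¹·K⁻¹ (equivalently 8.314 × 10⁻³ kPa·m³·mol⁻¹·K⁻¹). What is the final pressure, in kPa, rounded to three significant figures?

P₃ ≈ 1.35e+03 kPa

From PV = nRT: V₁ = nRT₁/P₁ = 0.003488 m³.
Isothermal, so P V is constant: T₂ = T₁; V₂ = V₁·(P₁/P₂) = 0.001811 m³.
Isochoric, so P/T is constant: V₃ = V₂; P₃ = P₂·(T₃/T₂) = 1347 kPa.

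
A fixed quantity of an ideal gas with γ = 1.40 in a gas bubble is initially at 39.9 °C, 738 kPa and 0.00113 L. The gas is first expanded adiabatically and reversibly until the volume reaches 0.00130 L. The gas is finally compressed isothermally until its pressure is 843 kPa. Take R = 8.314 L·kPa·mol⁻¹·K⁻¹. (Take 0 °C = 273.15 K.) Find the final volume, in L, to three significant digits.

V₃ ≈ 0.000935 L

Convert: T₁ = 313.0 K.
Reversible adiabatic, γ = 1.40: T₂ = T₁·(V₁/V₂)^(γ−1) = 296.0 K; P₂ = P₁·(V₁/V₂)^γ = 606.5 kPa.
T constant ⇒ Boyle's law P V = const: T₃ = T₂; V₃ = V₂·(P₂/P₃) = 0.0009353 L.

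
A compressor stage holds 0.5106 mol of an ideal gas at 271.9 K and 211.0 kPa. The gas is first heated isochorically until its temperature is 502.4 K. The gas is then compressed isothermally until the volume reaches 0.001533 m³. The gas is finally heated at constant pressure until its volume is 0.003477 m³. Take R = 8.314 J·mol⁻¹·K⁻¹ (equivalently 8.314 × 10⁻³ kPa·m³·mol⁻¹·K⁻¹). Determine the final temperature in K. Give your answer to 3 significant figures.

T₄ ≈ 1.14e+03 K

From PV = nRT: V₁ = nRT₁/P₁ = 0.005470 m³.
V constant ⇒ P ∝ T: V₂ = V₁; P₂ = P₁·(T₂/T₁) = 389.9 kPa.
Isothermal, so P V is constant: T₃ = T₂; P₃ = P₂·(V₂/V₃) = 1391 kPa.
P constant ⇒ V ∝ T: P₄ = P₃; T₄ = T₃·(V₄/V₃) = 1139 K.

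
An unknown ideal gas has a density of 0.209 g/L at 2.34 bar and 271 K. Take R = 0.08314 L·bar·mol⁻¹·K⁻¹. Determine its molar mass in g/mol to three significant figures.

M ≈ 2.01 g/mol

ρ = PM/(RT) ⇒ M = ρRT/P = (0.209 × 0.08314 × 271.0) / 2.34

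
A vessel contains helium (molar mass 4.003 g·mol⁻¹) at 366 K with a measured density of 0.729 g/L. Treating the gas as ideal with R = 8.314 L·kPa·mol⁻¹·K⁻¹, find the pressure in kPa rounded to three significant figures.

P ≈ 554 kPa

ρ = PM/(RT) ⇒ P = ρRT/M = (0.729 × 8.314 × 366.0) / 4.003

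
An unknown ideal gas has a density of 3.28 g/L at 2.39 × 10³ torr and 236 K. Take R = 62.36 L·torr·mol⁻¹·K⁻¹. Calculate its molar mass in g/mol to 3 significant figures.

ρ = PM/(RT) ⇒ M = ρRT/P = (3.28 × 62.36 × 236.0) / 2.39e+03

M ≈ 20.2 g/mol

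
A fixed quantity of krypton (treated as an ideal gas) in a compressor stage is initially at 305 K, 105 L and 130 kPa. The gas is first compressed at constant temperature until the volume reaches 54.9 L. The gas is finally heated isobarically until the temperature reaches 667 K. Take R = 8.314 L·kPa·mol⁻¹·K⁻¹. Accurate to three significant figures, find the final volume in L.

T constant ⇒ Boyle's law P V = const: T₂ = T₁; P₂ = P₁·(V₁/V₂) = 248.6 kPa.
Isobaric, so V/T is constant: P₃ = P₂; V₃ = V₂·(T₃/T₂) = 120.1 L.

V₃ ≈ 120 L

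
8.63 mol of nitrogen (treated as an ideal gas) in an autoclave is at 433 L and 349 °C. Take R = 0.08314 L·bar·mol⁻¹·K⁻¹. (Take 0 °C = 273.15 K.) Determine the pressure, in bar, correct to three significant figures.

Convert: T = 622.15 K.
PV = nRT ⇒ P = nRT/V = (8.63 × 0.08314 × 622.15) / 433

P ≈ 1.03 bar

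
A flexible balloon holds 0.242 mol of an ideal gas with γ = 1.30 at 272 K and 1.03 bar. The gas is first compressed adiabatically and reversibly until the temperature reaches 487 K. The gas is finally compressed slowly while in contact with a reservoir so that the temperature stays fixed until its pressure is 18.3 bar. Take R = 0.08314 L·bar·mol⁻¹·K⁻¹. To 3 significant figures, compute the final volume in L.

V₃ ≈ 0.535 L

From PV = nRT: V₁ = nRT₁/P₁ = 5.313 L.
Adiabatic (γ = 1.30), T V^(γ−1) and P V^γ constant: P₂ = P₁·(T₂/T₁)^(γ/(γ−1)) = 12.85 bar; V₂ = V₁·(T₁/T₂)^(1/(γ−1)) = 0.7624 L.
Isothermal, so P V is constant: T₃ = T₂; V₃ = V₂·(P₂/P₃) = 0.5354 L.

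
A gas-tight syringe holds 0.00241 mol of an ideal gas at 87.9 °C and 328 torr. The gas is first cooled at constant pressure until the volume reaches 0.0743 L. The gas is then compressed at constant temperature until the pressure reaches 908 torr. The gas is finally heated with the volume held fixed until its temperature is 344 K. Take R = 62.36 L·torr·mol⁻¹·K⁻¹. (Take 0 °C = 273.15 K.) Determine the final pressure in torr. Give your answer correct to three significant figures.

Convert: T₁ = 361.0 K.
From PV = nRT: V₁ = nRT₁/P₁ = 0.1654 L.
Isobaric, so V/T is constant: P₂ = P₁; T₂ = T₁·(V₂/V₁) = 162.2 K.
T constant ⇒ Boyle's law P V = const: T₃ = T₂; V₃ = V₂·(P₂/P₃) = 0.02684 L.
V constant ⇒ P ∝ T: V₄ = V₃; P₄ = P₃·(T₄/T₃) = 1926 torr.

P₄ ≈ 1.93e+03 torr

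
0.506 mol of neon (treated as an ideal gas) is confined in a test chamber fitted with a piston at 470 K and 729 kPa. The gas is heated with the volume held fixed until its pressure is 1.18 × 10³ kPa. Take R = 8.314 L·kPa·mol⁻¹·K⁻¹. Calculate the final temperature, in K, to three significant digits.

T₂ ≈ 761 K

From PV = nRT: V₁ = nRT₁/P₁ = 2.712 L.
Isochoric, so P/T is constant: V₂ = V₁; T₂ = T₁·(P₂/P₁) = 760.8 K.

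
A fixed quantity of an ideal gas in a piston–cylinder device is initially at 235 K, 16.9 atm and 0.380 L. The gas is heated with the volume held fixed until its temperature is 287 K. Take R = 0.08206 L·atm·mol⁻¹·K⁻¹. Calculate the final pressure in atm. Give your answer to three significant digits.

P₂ ≈ 20.6 atm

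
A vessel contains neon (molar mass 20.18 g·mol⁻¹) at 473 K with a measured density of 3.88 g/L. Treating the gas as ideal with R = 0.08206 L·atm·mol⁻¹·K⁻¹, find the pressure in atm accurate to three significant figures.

ρ = PM/(RT) ⇒ P = ρRT/M = (3.88 × 0.08206 × 473.0) / 20.18

P ≈ 7.46 atm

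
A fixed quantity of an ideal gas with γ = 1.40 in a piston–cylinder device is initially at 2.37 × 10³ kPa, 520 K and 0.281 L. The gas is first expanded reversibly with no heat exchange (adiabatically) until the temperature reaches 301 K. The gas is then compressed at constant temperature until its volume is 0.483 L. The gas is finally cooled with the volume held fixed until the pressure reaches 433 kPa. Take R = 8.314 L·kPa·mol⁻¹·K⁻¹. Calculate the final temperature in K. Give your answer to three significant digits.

Reversible adiabatic, γ = 1.40: P₂ = P₁·(T₂/T₁)^(γ/(γ−1)) = 349.7 kPa; V₂ = V₁·(T₁/T₂)^(1/(γ−1)) = 1.102 L.
T constant ⇒ Boyle's law P V = const: T₃ = T₂; P₃ = P₂·(V₂/V₃) = 798.1 kPa.
V constant ⇒ P ∝ T: V₄ = V₃; T₄ = T₃·(P₄/P₃) = 163.3 K.

T₄ ≈ 163 K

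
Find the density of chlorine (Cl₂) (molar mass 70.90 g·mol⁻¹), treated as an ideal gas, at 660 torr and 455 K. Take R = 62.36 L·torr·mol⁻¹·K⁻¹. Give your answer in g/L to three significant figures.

ρ ≈ 1.65 g/L

ρ = PM/(RT) = (660 × 70.90) / (62.36 × 455.0)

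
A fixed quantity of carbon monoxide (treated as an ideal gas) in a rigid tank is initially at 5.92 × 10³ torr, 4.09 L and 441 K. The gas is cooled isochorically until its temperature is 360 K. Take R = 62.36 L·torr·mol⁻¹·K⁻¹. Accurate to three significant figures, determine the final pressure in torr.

V constant ⇒ P ∝ T: V₂ = V₁; P₂ = P₁·(T₂/T₁) = 4833 torr.

P₂ ≈ 4.83e+03 torr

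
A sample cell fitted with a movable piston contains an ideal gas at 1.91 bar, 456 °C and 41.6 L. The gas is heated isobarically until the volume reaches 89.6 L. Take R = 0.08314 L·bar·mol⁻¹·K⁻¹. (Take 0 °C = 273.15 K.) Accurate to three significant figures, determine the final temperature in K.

Convert: T₁ = 729.1 K.
P constant ⇒ V ∝ T: P₂ = P₁; T₂ = T₁·(V₂/V₁) = 1570 K.

T₂ ≈ 1.57e+03 K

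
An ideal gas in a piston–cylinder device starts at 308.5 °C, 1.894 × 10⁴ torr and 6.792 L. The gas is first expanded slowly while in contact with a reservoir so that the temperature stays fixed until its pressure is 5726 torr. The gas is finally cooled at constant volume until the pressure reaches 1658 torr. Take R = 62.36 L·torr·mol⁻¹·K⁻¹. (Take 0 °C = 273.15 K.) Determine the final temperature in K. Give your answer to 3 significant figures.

T₃ ≈ 168 K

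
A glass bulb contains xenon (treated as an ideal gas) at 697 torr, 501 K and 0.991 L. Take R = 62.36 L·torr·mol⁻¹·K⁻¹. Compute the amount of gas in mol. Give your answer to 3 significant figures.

n ≈ 0.0221 mol

PV = nRT ⇒ n = PV/(RT) = (697 × 0.991) / (62.36 × 501)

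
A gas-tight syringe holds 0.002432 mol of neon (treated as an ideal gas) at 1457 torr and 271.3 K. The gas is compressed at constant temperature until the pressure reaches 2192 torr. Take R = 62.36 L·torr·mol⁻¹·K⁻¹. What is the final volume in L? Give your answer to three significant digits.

From PV = nRT: V₁ = nRT₁/P₁ = 0.02824 L.
T constant ⇒ Boyle's law P V = const: T₂ = T₁; V₂ = V₁·(P₁/P₂) = 0.01877 L.

V₂ ≈ 0.0188 L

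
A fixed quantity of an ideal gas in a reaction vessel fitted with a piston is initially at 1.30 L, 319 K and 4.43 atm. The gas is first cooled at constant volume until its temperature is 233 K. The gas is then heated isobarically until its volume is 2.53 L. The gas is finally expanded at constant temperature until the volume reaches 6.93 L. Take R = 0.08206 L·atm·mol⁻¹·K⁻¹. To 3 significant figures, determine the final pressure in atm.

P₄ ≈ 1.18 atm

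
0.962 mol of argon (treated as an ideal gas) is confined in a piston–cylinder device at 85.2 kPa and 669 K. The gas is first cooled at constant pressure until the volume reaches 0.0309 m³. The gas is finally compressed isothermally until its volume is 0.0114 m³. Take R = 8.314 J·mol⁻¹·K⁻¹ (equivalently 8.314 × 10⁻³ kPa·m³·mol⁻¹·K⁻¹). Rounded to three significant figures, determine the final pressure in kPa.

From PV = nRT: V₁ = nRT₁/P₁ = 0.06280 m³.
P constant ⇒ V ∝ T: P₂ = P₁; T₂ = T₁·(V₂/V₁) = 329.2 K.
Isothermal, so P V is constant: T₃ = T₂; P₃ = P₂·(V₂/V₃) = 230.9 kPa.

P₃ ≈ 231 kPa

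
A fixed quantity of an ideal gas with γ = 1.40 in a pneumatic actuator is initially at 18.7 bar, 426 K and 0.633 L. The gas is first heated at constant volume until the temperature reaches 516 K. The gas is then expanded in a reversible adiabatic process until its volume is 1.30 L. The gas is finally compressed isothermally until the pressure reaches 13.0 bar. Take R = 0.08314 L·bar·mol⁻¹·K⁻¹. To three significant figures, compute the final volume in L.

V constant ⇒ P ∝ T: V₂ = V₁; P₂ = P₁·(T₂/T₁) = 22.65 bar.
Reversible adiabatic, γ = 1.40: T₃ = T₂·(V₂/V₃)^(γ−1) = 386.9 K; P₃ = P₂·(V₂/V₃)^γ = 8.270 bar.
Isothermal, so P V is constant: T₄ = T₃; V₄ = V₃·(P₃/P₄) = 0.8270 L.

V₄ ≈ 0.827 L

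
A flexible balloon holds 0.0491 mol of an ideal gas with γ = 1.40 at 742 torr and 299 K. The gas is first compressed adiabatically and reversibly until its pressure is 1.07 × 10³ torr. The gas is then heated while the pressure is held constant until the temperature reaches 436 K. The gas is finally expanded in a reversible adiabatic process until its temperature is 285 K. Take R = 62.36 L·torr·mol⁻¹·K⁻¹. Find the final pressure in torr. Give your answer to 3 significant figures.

From PV = nRT: V₁ = nRT₁/P₁ = 1.234 L.
Adiabatic (γ = 1.40), T V^(γ−1) and P V^γ constant: T₂ = T₁·(P₂/P₁)^((γ−1)/γ) = 332.0 K; V₂ = V₁·(P₁/P₂)^(1/γ) = 0.9499 L.
P constant ⇒ V ∝ T: P₃ = P₂; V₃ = V₂·(T₃/T₂) = 1.248 L.
Adiabatic (γ = 1.40), T V^(γ−1) and P V^γ constant: P₄ = P₃·(T₄/T₃)^(γ/(γ−1)) = 241.6 torr; V₄ = V₃·(T₃/T₄)^(1/(γ−1)) = 3.612 L.

P₄ ≈ 242 torr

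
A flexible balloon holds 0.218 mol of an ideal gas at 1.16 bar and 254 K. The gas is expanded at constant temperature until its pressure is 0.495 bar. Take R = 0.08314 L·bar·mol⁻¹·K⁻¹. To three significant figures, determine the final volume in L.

V₂ ≈ 9.30 L

From PV = nRT: V₁ = nRT₁/P₁ = 3.969 L.
T constant ⇒ Boyle's law P V = const: T₂ = T₁; V₂ = V₁·(P₁/P₂) = 9.300 L.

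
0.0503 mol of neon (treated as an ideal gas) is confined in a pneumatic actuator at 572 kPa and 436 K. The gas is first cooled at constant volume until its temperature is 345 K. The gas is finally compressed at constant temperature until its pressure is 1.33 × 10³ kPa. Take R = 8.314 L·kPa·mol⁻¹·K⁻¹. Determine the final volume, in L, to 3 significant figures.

V₃ ≈ 0.108 L

From PV = nRT: V₁ = nRT₁/P₁ = 0.3188 L.
V constant ⇒ P ∝ T: V₂ = V₁; P₂ = P₁·(T₂/T₁) = 452.6 kPa.
Isothermal, so P V is constant: T₃ = T₂; V₃ = V₂·(P₂/P₃) = 0.1085 L.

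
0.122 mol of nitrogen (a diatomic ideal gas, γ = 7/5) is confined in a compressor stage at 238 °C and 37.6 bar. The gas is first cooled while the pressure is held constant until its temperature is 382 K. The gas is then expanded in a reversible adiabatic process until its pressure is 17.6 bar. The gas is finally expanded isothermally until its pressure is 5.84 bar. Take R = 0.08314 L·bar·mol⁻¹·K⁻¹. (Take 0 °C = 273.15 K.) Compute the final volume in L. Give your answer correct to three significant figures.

Convert: T₁ = 511.1 K.
From PV = nRT: V₁ = nRT₁/P₁ = 0.1379 L.
Isobaric, so V/T is constant: P₂ = P₁; V₂ = V₁·(T₂/T₁) = 0.1030 L.
Reversible adiabatic, γ = 7/5: T₃ = T₂·(P₃/P₂)^((γ−1)/γ) = 307.5 K; V₃ = V₂·(P₂/P₃)^(1/γ) = 0.1772 L.
Isothermal, so P V is constant: T₄ = T₃; V₄ = V₃·(P₃/P₄) = 0.5341 L.

V₄ ≈ 0.534 L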